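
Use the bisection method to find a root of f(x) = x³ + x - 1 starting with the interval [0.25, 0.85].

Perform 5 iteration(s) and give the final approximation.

f(x) = x³ + x - 1
Initial interval: [0.25, 0.85]

Iteration 1:
  c_1 = (0.250000 + 0.850000)/2 = 0.550000
  f(c_1) = f(0.550000) = -0.283625
  f(a) × f(c) ≥ 0, new interval: [0.550000, 0.850000]
Iteration 2:
  c_2 = (0.550000 + 0.850000)/2 = 0.700000
  f(c_2) = f(0.700000) = 0.043000
  f(a) × f(c) < 0, new interval: [0.550000, 0.700000]
Iteration 3:
  c_3 = (0.550000 + 0.700000)/2 = 0.625000
  f(c_3) = f(0.625000) = -0.130859
  f(a) × f(c) ≥ 0, new interval: [0.625000, 0.700000]
Iteration 4:
  c_4 = (0.625000 + 0.700000)/2 = 0.662500
  f(c_4) = f(0.662500) = -0.046725
  f(a) × f(c) ≥ 0, new interval: [0.662500, 0.700000]
Iteration 5:
  c_5 = (0.662500 + 0.700000)/2 = 0.681250
  f(c_5) = f(0.681250) = -0.002581
  f(a) × f(c) ≥ 0, new interval: [0.681250, 0.700000]

After 5 iteration(s), the approximation is c_5 = 0.681250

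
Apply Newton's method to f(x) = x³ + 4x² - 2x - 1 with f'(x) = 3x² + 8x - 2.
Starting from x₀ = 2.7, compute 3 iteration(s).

f(x) = x³ + 4x² - 2x - 1
f'(x) = 3x² + 8x - 2
x₀ = 2.7

Newton-Raphson formula: x_{n+1} = x_n - f(x_n)/f'(x_n)

Iteration 1:
  f(2.700000) = 42.443000
  f'(2.700000) = 41.470000
  x_1 = 2.700000 - 42.443000/41.470000 = 1.676537
Iteration 2:
  f(1.676537) = 11.602407
  f'(1.676537) = 19.844630
  x_2 = 1.676537 - 11.602407/19.844630 = 1.091875
Iteration 3:
  f(1.091875) = 2.886737
  f'(1.091875) = 10.311572
  x_3 = 1.091875 - 2.886737/10.311572 = 0.811924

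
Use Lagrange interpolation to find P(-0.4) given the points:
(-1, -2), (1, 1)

Lagrange interpolation formula:
P(x) = Σ yᵢ × Lᵢ(x)
where Lᵢ(x) = Π_{j≠i} (x - xⱼ)/(xᵢ - xⱼ)

L_0(-0.4) = (-0.4 - 1)/(-1 - 1) = 0.700000
L_1(-0.4) = (-0.4 - (-1))/(1 - (-1)) = 0.300000

P(-0.4) = (-2)×L_0(-0.4) + 1×L_1(-0.4)
P(-0.4) = -1.100000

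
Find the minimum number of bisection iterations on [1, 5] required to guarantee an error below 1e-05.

We need (b-a)/2^n ≤ 1e-05
(5 - 1)/2^n ≤ 1e-05
4/2^n ≤ 1e-05
2^n ≥ 400000
n ≥ log₂(400000) = 18.61
n ≥ 19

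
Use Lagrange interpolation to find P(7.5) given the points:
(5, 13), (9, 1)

Lagrange interpolation formula:
P(x) = Σ yᵢ × Lᵢ(x)
where Lᵢ(x) = Π_{j≠i} (x - xⱼ)/(xᵢ - xⱼ)

L_0(7.5) = (7.5 - 9)/(5 - 9) = 0.375000
L_1(7.5) = (7.5 - 5)/(9 - 5) = 0.625000

P(7.5) = 13×L_0(7.5) + 1×L_1(7.5)
P(7.5) = 5.500000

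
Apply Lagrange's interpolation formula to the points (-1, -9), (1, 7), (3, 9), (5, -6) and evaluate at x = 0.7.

Lagrange interpolation formula:
P(x) = Σ yᵢ × Lᵢ(x)
where Lᵢ(x) = Π_{j≠i} (x - xⱼ)/(xᵢ - xⱼ)

L_0(0.7) = (0.7 - 1)/(-1 - 1) × (0.7 - 3)/(-1 - 3) × (0.7 - 5)/(-1 - 5) = 0.061813
L_1(0.7) = (0.7 - (-1))/(1 - (-1)) × (0.7 - 3)/(1 - 3) × (0.7 - 5)/(1 - 5) = 1.050812
L_2(0.7) = (0.7 - (-1))/(3 - (-1)) × (0.7 - 1)/(3 - 1) × (0.7 - 5)/(3 - 5) = -0.137063
L_3(0.7) = (0.7 - (-1))/(5 - (-1)) × (0.7 - 1)/(5 - 1) × (0.7 - 3)/(5 - 3) = 0.024438

P(0.7) = (-9)×L_0(0.7) + 7×L_1(0.7) + 9×L_2(0.7) + (-6)×L_3(0.7)
P(0.7) = 5.419187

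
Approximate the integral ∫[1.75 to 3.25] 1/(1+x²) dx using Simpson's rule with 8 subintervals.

f(x) = 1/(1+x²)
a = 1.75, b = 3.25, n = 8
h = (b - a)/n = 0.187500

Simpson's rule: (h/3)[f(x₀) + 4f(x₁) + 2f(x₂) + ... + f(xₙ)]

x_0 = 1.7500, f(x_0) = 0.246154, coefficient = 1
x_1 = 1.9375, f(x_1) = 0.210353, coefficient = 4
x_2 = 2.1250, f(x_2) = 0.181303, coefficient = 2
x_3 = 2.3125, f(x_3) = 0.157538, coefficient = 4
x_4 = 2.5000, f(x_4) = 0.137931, coefficient = 2
x_5 = 2.6875, f(x_5) = 0.121615, coefficient = 4
x_6 = 2.8750, f(x_6) = 0.107926, coefficient = 2
x_7 = 3.0625, f(x_7) = 0.096349, coefficient = 4
x_8 = 3.2500, f(x_8) = 0.086486, coefficient = 1

I ≈ (0.187500/3) × 3.530385 = 0.220649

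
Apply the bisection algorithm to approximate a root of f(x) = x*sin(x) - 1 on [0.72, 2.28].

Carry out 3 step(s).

f(x) = x*sin(x) - 1
Initial interval: [0.72, 2.28]

Iteration 1:
  c_1 = (0.720000 + 2.280000)/2 = 1.500000
  f(c_1) = f(1.500000) = 0.496242
  f(a) × f(c) < 0, new interval: [0.720000, 1.500000]
Iteration 2:
  c_2 = (0.720000 + 1.500000)/2 = 1.110000
  f(c_2) = f(1.110000) = -0.005774
  f(a) × f(c) ≥ 0, new interval: [1.110000, 1.500000]
Iteration 3:
  c_3 = (1.110000 + 1.500000)/2 = 1.305000
  f(c_3) = f(1.305000) = 0.259173
  f(a) × f(c) < 0, new interval: [1.110000, 1.305000]

After 3 iteration(s), the approximation is c_3 = 1.305000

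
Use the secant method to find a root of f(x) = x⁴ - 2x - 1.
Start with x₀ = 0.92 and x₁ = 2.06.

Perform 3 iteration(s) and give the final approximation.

f(x) = x⁴ - 2x - 1
x₀ = 0.92, x₁ = 2.06

Secant formula: x_{n+1} = x_n - f(x_n)(x_n - x_{n-1})/(f(x_n) - f(x_{n-1}))

Iteration 1:
  f(0.920000) = -2.123607
  f(2.060000) = 12.888141
  x_2 = 2.060000 - 12.888141×(2.060000 - 0.920000)/(12.888141 - (-2.123607))
       = 1.081268
Iteration 2:
  f(2.060000) = 12.888141
  f(1.081268) = -1.795647
  x_3 = 1.081268 - (-1.795647)×(1.081268 - 2.060000)/(-1.795647 - 12.888141)
       = 1.200955
Iteration 3:
  f(1.081268) = -1.795647
  f(1.200955) = -1.321702
  x_4 = 1.200955 - (-1.321702)×(1.200955 - 1.081268)/(-1.321702 - (-1.795647))
       = 1.534729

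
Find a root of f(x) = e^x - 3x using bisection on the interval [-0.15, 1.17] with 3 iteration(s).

f(x) = e^x - 3x
Initial interval: [-0.15, 1.17]

Iteration 1:
  c_1 = (-0.150000 + 1.170000)/2 = 0.510000
  f(c_1) = f(0.510000) = 0.135291
  f(a) × f(c) ≥ 0, new interval: [0.510000, 1.170000]
Iteration 2:
  c_2 = (0.510000 + 1.170000)/2 = 0.840000
  f(c_2) = f(0.840000) = -0.203633
  f(a) × f(c) < 0, new interval: [0.510000, 0.840000]
Iteration 3:
  c_3 = (0.510000 + 0.840000)/2 = 0.675000
  f(c_3) = f(0.675000) = -0.060967
  f(a) × f(c) < 0, new interval: [0.510000, 0.675000]

After 3 iteration(s), the approximation is c_3 = 0.675000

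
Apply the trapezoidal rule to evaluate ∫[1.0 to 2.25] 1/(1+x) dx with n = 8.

f(x) = 1/(1+x)
a = 1.0, b = 2.25, n = 8
h = (b - a)/n = 0.156250

Trapezoidal rule: (h/2)[f(x₀) + 2f(x₁) + 2f(x₂) + ... + f(xₙ)]

x_0 = 1.0000, f(x_0) = 0.500000, coefficient = 1
x_1 = 1.1562, f(x_1) = 0.463768, coefficient = 2
x_2 = 1.3125, f(x_2) = 0.432432, coefficient = 2
x_3 = 1.4688, f(x_3) = 0.405063, coefficient = 2
x_4 = 1.6250, f(x_4) = 0.380952, coefficient = 2
x_5 = 1.7812, f(x_5) = 0.359551, coefficient = 2
x_6 = 1.9375, f(x_6) = 0.340426, coefficient = 2
x_7 = 2.0938, f(x_7) = 0.323232, coefficient = 2
x_8 = 2.2500, f(x_8) = 0.307692, coefficient = 1

I ≈ (0.156250/2) × 6.218542 = 0.485824
Exact value: 0.485508
Error: 0.000316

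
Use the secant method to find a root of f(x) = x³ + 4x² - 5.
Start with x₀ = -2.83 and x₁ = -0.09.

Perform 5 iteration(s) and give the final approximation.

f(x) = x³ + 4x² - 5
x₀ = -2.83, x₁ = -0.09

Secant formula: x_{n+1} = x_n - f(x_n)(x_n - x_{n-1})/(f(x_n) - f(x_{n-1}))

Iteration 1:
  f(-2.830000) = 4.370413
  f(-0.090000) = -4.968329
  x_2 = -0.090000 - (-4.968329)×(-0.090000 - (-2.830000))/(-4.968329 - 4.370413)
       = -1.547715
Iteration 2:
  f(-0.090000) = -4.968329
  f(-1.547715) = 0.874255
  x_3 = -1.547715 - 0.874255×(-1.547715 - (-0.090000))/(0.874255 - (-4.968329))
       = -1.329590
Iteration 3:
  f(-1.547715) = 0.874255
  f(-1.329590) = -0.279226
  x_4 = -1.329590 - (-0.279226)×(-1.329590 - (-1.547715))/(-0.279226 - 0.874255)
       = -1.382392
Iteration 4:
  f(-1.329590) = -0.279226
  f(-1.382392) = 0.002267
  x_5 = -1.382392 - 0.002267×(-1.382392 - (-1.329590))/(0.002267 - (-0.279226))
       = -1.381966
Iteration 5:
  f(-1.382392) = 0.002267
  f(-1.381966) = 0.000002
  x_6 = -1.381966 - 0.000002×(-1.381966 - (-1.382392))/(0.000002 - 0.002267)
       = -1.381966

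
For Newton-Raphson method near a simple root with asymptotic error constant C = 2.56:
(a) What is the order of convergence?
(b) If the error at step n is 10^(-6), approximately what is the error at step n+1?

(a) Newton-Raphson has quadratic (order 2) convergence near simple roots.
    This means |e_{n+1}| ≈ C|e_n|².

(b) With |e_n| = 10^(-6) and C = 2.56:
    |e_{n+1}| ≈ 2.56 × (10^(-6))² = 2.56 × 10^(-12)

(a) 2 (quadratic); (b) |e_{n+1}| ≈ 2.560e-12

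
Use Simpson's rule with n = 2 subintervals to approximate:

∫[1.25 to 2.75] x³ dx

f(x) = x³
a = 1.25, b = 2.75, n = 2
h = (b - a)/n = 0.750000

Simpson's rule: (h/3)[f(x₀) + 4f(x₁) + 2f(x₂) + ... + f(xₙ)]

x_0 = 1.2500, f(x_0) = 1.953125, coefficient = 1
x_1 = 2.0000, f(x_1) = 8.000000, coefficient = 4
x_2 = 2.7500, f(x_2) = 20.796875, coefficient = 1

I ≈ (0.750000/3) × 54.750000 = 13.687500
Exact value: 13.687500
Error: 0.000000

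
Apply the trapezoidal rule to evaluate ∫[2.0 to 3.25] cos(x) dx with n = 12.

f(x) = cos(x)
a = 2.0, b = 3.25, n = 12
h = (b - a)/n = 0.104167

Trapezoidal rule: (h/2)[f(x₀) + 2f(x₁) + 2f(x₂) + ... + f(xₙ)]

x_0 = 2.0000, f(x_0) = -0.416147, coefficient = 1
x_1 = 2.1042, f(x_1) = -0.508438, coefficient = 2
x_2 = 2.2083, f(x_2) = -0.595218, coefficient = 2
x_3 = 2.3125, f(x_3) = -0.675545, coefficient = 2
x_4 = 2.4167, f(x_4) = -0.748549, coefficient = 2
x_5 = 2.5208, f(x_5) = -0.813437, coefficient = 2
x_6 = 2.6250, f(x_6) = -0.869507, coefficient = 2
x_7 = 2.7292, f(x_7) = -0.916151, coefficient = 2
x_8 = 2.8333, f(x_8) = -0.952863, coefficient = 2
x_9 = 2.9375, f(x_9) = -0.979245, coefficient = 2
x_10 = 3.0417, f(x_10) = -0.995012, coefficient = 2
x_11 = 3.1458, f(x_11) = -0.999991, coefficient = 2
x_12 = 3.2500, f(x_12) = -0.994130, coefficient = 1

I ≈ (0.104167/2) × -19.518189 = -1.016572
Exact value: -1.017493
Error: 0.000920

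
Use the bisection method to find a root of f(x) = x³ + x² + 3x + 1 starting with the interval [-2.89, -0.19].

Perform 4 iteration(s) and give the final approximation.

f(x) = x³ + x² + 3x + 1
Initial interval: [-2.89, -0.19]

Iteration 1:
  c_1 = (-2.890000 + (-0.190000))/2 = -1.540000
  f(c_1) = f(-1.540000) = -4.900664
  f(a) × f(c) ≥ 0, new interval: [-1.540000, -0.190000]
Iteration 2:
  c_2 = (-1.540000 + (-0.190000))/2 = -0.865000
  f(c_2) = f(-0.865000) = -1.493990
  f(a) × f(c) ≥ 0, new interval: [-0.865000, -0.190000]
Iteration 3:
  c_3 = (-0.865000 + (-0.190000))/2 = -0.527500
  f(c_3) = f(-0.527500) = -0.451024
  f(a) × f(c) ≥ 0, new interval: [-0.527500, -0.190000]
Iteration 4:
  c_4 = (-0.527500 + (-0.190000))/2 = -0.358750
  f(c_4) = f(-0.358750) = 0.006280
  f(a) × f(c) < 0, new interval: [-0.527500, -0.358750]

After 4 iteration(s), the approximation is c_4 = -0.358750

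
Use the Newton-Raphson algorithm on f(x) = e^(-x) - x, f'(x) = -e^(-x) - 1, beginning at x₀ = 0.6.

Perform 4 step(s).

f(x) = e^(-x) - x
f'(x) = -e^(-x) - 1
x₀ = 0.6

Newton-Raphson formula: x_{n+1} = x_n - f(x_n)/f'(x_n)

Iteration 1:
  f(0.600000) = -0.051188
  f'(0.600000) = -1.548812
  x_1 = 0.600000 - (-0.051188)/(-1.548812) = 0.566950
Iteration 2:
  f(0.566950) = 0.000303
  f'(0.566950) = -1.567253
  x_2 = 0.566950 - 0.000303/(-1.567253) = 0.567143
Iteration 3:
  f(0.567143) = 0.000000
  f'(0.567143) = -1.567143
  x_3 = 0.567143 - 0.000000/(-1.567143) = 0.567143
Iteration 4:
  f(0.567143) = 0.000000
  f'(0.567143) = -1.567143
  x_4 = 0.567143 - 0.000000/(-1.567143) = 0.567143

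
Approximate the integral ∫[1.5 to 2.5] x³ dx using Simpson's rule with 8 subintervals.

f(x) = x³
a = 1.5, b = 2.5, n = 8
h = (b - a)/n = 0.125000

Simpson's rule: (h/3)[f(x₀) + 4f(x₁) + 2f(x₂) + ... + f(xₙ)]

x_0 = 1.5000, f(x_0) = 3.375000, coefficient = 1
x_1 = 1.6250, f(x_1) = 4.291016, coefficient = 4
x_2 = 1.7500, f(x_2) = 5.359375, coefficient = 2
x_3 = 1.8750, f(x_3) = 6.591797, coefficient = 4
x_4 = 2.0000, f(x_4) = 8.000000, coefficient = 2
x_5 = 2.1250, f(x_5) = 9.595703, coefficient = 4
x_6 = 2.2500, f(x_6) = 11.390625, coefficient = 2
x_7 = 2.3750, f(x_7) = 13.396484, coefficient = 4
x_8 = 2.5000, f(x_8) = 15.625000, coefficient = 1

I ≈ (0.125000/3) × 204.000000 = 8.500000
Exact value: 8.500000
Error: 0.000000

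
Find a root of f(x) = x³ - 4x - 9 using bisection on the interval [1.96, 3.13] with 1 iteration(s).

f(x) = x³ - 4x - 9
Initial interval: [1.96, 3.13]

Iteration 1:
  c_1 = (1.960000 + 3.130000)/2 = 2.545000
  f(c_1) = f(2.545000) = -2.695971
  f(a) × f(c) ≥ 0, new interval: [2.545000, 3.130000]

After 1 iteration(s), the approximation is c_1 = 2.545000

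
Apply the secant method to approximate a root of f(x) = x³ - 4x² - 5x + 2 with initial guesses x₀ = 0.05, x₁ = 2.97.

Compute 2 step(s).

f(x) = x³ - 4x² - 5x + 2
x₀ = 0.05, x₁ = 2.97

Secant formula: x_{n+1} = x_n - f(x_n)(x_n - x_{n-1})/(f(x_n) - f(x_{n-1}))

Iteration 1:
  f(0.050000) = 1.740125
  f(2.970000) = -21.935527
  x_2 = 2.970000 - (-21.935527)×(2.970000 - 0.050000)/(-21.935527 - 1.740125)
       = 0.264616
Iteration 2:
  f(2.970000) = -21.935527
  f(0.264616) = 0.415365
  x_3 = 0.264616 - 0.415365×(0.264616 - 2.970000)/(0.415365 - (-21.935527))
       = 0.314892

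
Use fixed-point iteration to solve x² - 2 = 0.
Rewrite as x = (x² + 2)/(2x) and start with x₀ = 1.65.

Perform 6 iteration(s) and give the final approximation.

Equation: x² - 2 = 0
Fixed-point form: x = (x² + 2)/(2x)
x₀ = 1.65

x_1 = g(1.650000) = 1.431061
x_2 = g(1.431061) = 1.414313
x_3 = g(1.414313) = 1.414214
x_4 = g(1.414214) = 1.414214
x_5 = g(1.414214) = 1.414214
x_6 = g(1.414214) = 1.414214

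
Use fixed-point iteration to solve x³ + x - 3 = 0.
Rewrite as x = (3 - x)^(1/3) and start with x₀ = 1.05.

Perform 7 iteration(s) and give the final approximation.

Equation: x³ + x - 3 = 0
Fixed-point form: x = (3 - x)^(1/3)
x₀ = 1.05

x_1 = g(1.050000) = 1.249333
x_2 = g(1.249333) = 1.205224
x_3 = g(1.205224) = 1.215262
x_4 = g(1.215262) = 1.212993
x_5 = g(1.212993) = 1.213507
x_6 = g(1.213507) = 1.213390
x_7 = g(1.213390) = 1.213417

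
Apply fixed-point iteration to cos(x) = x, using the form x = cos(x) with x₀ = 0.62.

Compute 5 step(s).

Equation: cos(x) = x
Fixed-point form: x = cos(x)
x₀ = 0.62

x_1 = g(0.620000) = 0.813878
x_2 = g(0.813878) = 0.686684
x_3 = g(0.686684) = 0.773352
x_4 = g(0.773352) = 0.715573
x_5 = g(0.715573) = 0.754718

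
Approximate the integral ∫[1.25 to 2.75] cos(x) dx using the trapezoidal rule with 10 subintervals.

f(x) = cos(x)
a = 1.25, b = 2.75, n = 10
h = (b - a)/n = 0.150000

Trapezoidal rule: (h/2)[f(x₀) + 2f(x₁) + 2f(x₂) + ... + f(xₙ)]

x_0 = 1.2500, f(x_0) = 0.315322, coefficient = 1
x_1 = 1.4000, f(x_1) = 0.169967, coefficient = 2
x_2 = 1.5500, f(x_2) = 0.020795, coefficient = 2
x_3 = 1.7000, f(x_3) = -0.128844, coefficient = 2
x_4 = 1.8500, f(x_4) = -0.275590, coefficient = 2
x_5 = 2.0000, f(x_5) = -0.416147, coefficient = 2
x_6 = 2.1500, f(x_6) = -0.547358, coefficient = 2
x_7 = 2.3000, f(x_7) = -0.666276, coefficient = 2
x_8 = 2.4500, f(x_8) = -0.770231, coefficient = 2
x_9 = 2.6000, f(x_9) = -0.856889, coefficient = 2
x_10 = 2.7500, f(x_10) = -0.924302, coefficient = 1

I ≈ (0.150000/2) × -7.550127 = -0.566259
Exact value: -0.567324
Error: 0.001064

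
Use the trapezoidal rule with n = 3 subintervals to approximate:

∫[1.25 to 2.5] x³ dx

f(x) = x³
a = 1.25, b = 2.5, n = 3
h = (b - a)/n = 0.416667

Trapezoidal rule: (h/2)[f(x₀) + 2f(x₁) + 2f(x₂) + ... + f(xₙ)]

x_0 = 1.2500, f(x_0) = 1.953125, coefficient = 1
x_1 = 1.6667, f(x_1) = 4.629630, coefficient = 2
x_2 = 2.0833, f(x_2) = 9.042245, coefficient = 2
x_3 = 2.5000, f(x_3) = 15.625000, coefficient = 1

I ≈ (0.416667/2) × 44.921875 = 9.358724
Exact value: 9.155273
Error: 0.203451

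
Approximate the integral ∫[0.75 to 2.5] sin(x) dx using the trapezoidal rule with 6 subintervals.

f(x) = sin(x)
a = 0.75, b = 2.5, n = 6
h = (b - a)/n = 0.291667

Trapezoidal rule: (h/2)[f(x₀) + 2f(x₁) + 2f(x₂) + ... + f(xₙ)]

x_0 = 0.7500, f(x_0) = 0.681639, coefficient = 1
x_1 = 1.0417, f(x_1) = 0.863247, coefficient = 2
x_2 = 1.3333, f(x_2) = 0.971938, coefficient = 2
x_3 = 1.6250, f(x_3) = 0.998531, coefficient = 2
x_4 = 1.9167, f(x_4) = 0.940781, coefficient = 2
x_5 = 2.2083, f(x_5) = 0.803564, coefficient = 2
x_6 = 2.5000, f(x_6) = 0.598472, coefficient = 1

I ≈ (0.291667/2) × 10.436233 = 1.521951
Exact value: 1.532832
Error: 0.010882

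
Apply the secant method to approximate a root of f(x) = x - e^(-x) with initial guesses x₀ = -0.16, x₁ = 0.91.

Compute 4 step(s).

f(x) = x - e^(-x)
x₀ = -0.16, x₁ = 0.91

Secant formula: x_{n+1} = x_n - f(x_n)(x_n - x_{n-1})/(f(x_n) - f(x_{n-1}))

Iteration 1:
  f(-0.160000) = -1.333511
  f(0.910000) = 0.507476
  x_2 = 0.910000 - 0.507476×(0.910000 - (-0.160000))/(0.507476 - (-1.333511))
       = 0.615050
Iteration 2:
  f(0.910000) = 0.507476
  f(0.615050) = 0.074436
  x_3 = 0.615050 - 0.074436×(0.615050 - 0.910000)/(0.074436 - 0.507476)
       = 0.564350
Iteration 3:
  f(0.615050) = 0.074436
  f(0.564350) = -0.004379
  x_4 = 0.564350 - (-0.004379)×(0.564350 - 0.615050)/(-0.004379 - 0.074436)
       = 0.567167
Iteration 4:
  f(0.564350) = -0.004379
  f(0.567167) = 0.000038
  x_5 = 0.567167 - 0.000038×(0.567167 - 0.564350)/(0.000038 - (-0.004379))
       = 0.567143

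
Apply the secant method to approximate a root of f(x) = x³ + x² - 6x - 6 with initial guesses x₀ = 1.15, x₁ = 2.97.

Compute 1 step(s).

f(x) = x³ + x² - 6x - 6
x₀ = 1.15, x₁ = 2.97

Secant formula: x_{n+1} = x_n - f(x_n)(x_n - x_{n-1})/(f(x_n) - f(x_{n-1}))

Iteration 1:
  f(1.150000) = -10.056625
  f(2.970000) = 11.198973
  x_2 = 2.970000 - 11.198973×(2.970000 - 1.150000)/(11.198973 - (-10.056625))
       = 2.011094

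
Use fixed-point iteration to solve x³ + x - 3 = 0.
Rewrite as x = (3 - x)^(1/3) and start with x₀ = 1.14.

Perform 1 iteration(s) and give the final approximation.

Equation: x³ + x - 3 = 0
Fixed-point form: x = (3 - x)^(1/3)
x₀ = 1.14

x_1 = g(1.140000) = 1.229809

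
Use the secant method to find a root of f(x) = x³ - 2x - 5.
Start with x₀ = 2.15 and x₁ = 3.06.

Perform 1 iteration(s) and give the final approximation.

f(x) = x³ - 2x - 5
x₀ = 2.15, x₁ = 3.06

Secant formula: x_{n+1} = x_n - f(x_n)(x_n - x_{n-1})/(f(x_n) - f(x_{n-1}))

Iteration 1:
  f(2.150000) = 0.638375
  f(3.060000) = 17.532616
  x_2 = 3.060000 - 17.532616×(3.060000 - 2.150000)/(17.532616 - 0.638375)
       = 2.115614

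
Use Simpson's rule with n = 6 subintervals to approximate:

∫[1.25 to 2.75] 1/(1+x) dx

f(x) = 1/(1+x)
a = 1.25, b = 2.75, n = 6
h = (b - a)/n = 0.250000

Simpson's rule: (h/3)[f(x₀) + 4f(x₁) + 2f(x₂) + ... + f(xₙ)]

x_0 = 1.2500, f(x_0) = 0.444444, coefficient = 1
x_1 = 1.5000, f(x_1) = 0.400000, coefficient = 4
x_2 = 1.7500, f(x_2) = 0.363636, coefficient = 2
x_3 = 2.0000, f(x_3) = 0.333333, coefficient = 4
x_4 = 2.2500, f(x_4) = 0.307692, coefficient = 2
x_5 = 2.5000, f(x_5) = 0.285714, coefficient = 4
x_6 = 2.7500, f(x_6) = 0.266667, coefficient = 1

I ≈ (0.250000/3) × 6.129959 = 0.510830
Exact value: 0.510826
Error: 0.000004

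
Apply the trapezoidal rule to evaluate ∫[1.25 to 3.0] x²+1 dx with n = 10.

f(x) = x²+1
a = 1.25, b = 3.0, n = 10
h = (b - a)/n = 0.175000

Trapezoidal rule: (h/2)[f(x₀) + 2f(x₁) + 2f(x₂) + ... + f(xₙ)]

x_0 = 1.2500, f(x_0) = 2.562500, coefficient = 1
x_1 = 1.4250, f(x_1) = 3.030625, coefficient = 2
x_2 = 1.6000, f(x_2) = 3.560000, coefficient = 2
x_3 = 1.7750, f(x_3) = 4.150625, coefficient = 2
x_4 = 1.9500, f(x_4) = 4.802500, coefficient = 2
x_5 = 2.1250, f(x_5) = 5.515625, coefficient = 2
x_6 = 2.3000, f(x_6) = 6.290000, coefficient = 2
x_7 = 2.4750, f(x_7) = 7.125625, coefficient = 2
x_8 = 2.6500, f(x_8) = 8.022500, coefficient = 2
x_9 = 2.8250, f(x_9) = 8.980625, coefficient = 2
x_10 = 3.0000, f(x_10) = 10.000000, coefficient = 1

I ≈ (0.175000/2) × 115.518750 = 10.107891
Exact value: 10.098958
Error: 0.008932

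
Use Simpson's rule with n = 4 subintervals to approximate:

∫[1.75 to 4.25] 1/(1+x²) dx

f(x) = 1/(1+x²)
a = 1.75, b = 4.25, n = 4
h = (b - a)/n = 0.625000

Simpson's rule: (h/3)[f(x₀) + 4f(x₁) + 2f(x₂) + ... + f(xₙ)]

x_0 = 1.7500, f(x_0) = 0.246154, coefficient = 1
x_1 = 2.3750, f(x_1) = 0.150588, coefficient = 4
x_2 = 3.0000, f(x_2) = 0.100000, coefficient = 2
x_3 = 3.6250, f(x_3) = 0.070718, coefficient = 4
x_4 = 4.2500, f(x_4) = 0.052459, coefficient = 1

I ≈ (0.625000/3) × 1.383839 = 0.288300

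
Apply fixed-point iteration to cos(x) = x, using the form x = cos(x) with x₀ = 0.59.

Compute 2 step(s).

Equation: cos(x) = x
Fixed-point form: x = cos(x)
x₀ = 0.59

x_1 = g(0.590000) = 0.830941
x_2 = g(0.830941) = 0.674181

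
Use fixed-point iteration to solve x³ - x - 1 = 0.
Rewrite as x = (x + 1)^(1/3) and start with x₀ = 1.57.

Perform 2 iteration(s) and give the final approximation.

Equation: x³ - x - 1 = 0
Fixed-point form: x = (x + 1)^(1/3)
x₀ = 1.57

x_1 = g(1.570000) = 1.369760
x_2 = g(1.369760) = 1.333219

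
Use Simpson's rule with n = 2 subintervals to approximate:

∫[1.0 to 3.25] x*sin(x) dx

f(x) = x*sin(x)
a = 1.0, b = 3.25, n = 2
h = (b - a)/n = 1.125000

Simpson's rule: (h/3)[f(x₀) + 4f(x₁) + 2f(x₂) + ... + f(xₙ)]

x_0 = 1.0000, f(x_0) = 0.841471, coefficient = 1
x_1 = 2.1250, f(x_1) = 1.806930, coefficient = 4
x_2 = 3.2500, f(x_2) = -0.351634, coefficient = 1

I ≈ (1.125000/3) × 7.717555 = 2.894083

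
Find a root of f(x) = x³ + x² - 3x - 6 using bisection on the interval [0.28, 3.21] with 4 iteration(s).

f(x) = x³ + x² - 3x - 6
Initial interval: [0.28, 3.21]

Iteration 1:
  c_1 = (0.280000 + 3.210000)/2 = 1.745000
  f(c_1) = f(1.745000) = -2.876406
  f(a) × f(c) ≥ 0, new interval: [1.745000, 3.210000]
Iteration 2:
  c_2 = (1.745000 + 3.210000)/2 = 2.477500
  f(c_2) = f(2.477500) = 7.912417
  f(a) × f(c) < 0, new interval: [1.745000, 2.477500]
Iteration 3:
  c_3 = (1.745000 + 2.477500)/2 = 2.111250
  f(c_3) = f(2.111250) = 1.534263
  f(a) × f(c) < 0, new interval: [1.745000, 2.111250]
Iteration 4:
  c_4 = (1.745000 + 2.111250)/2 = 1.928125
  f(c_4) = f(1.928125) = -0.898584
  f(a) × f(c) ≥ 0, new interval: [1.928125, 2.111250]

After 4 iteration(s), the approximation is c_4 = 1.928125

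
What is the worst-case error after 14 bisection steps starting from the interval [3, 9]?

Bisection error bound: |error| ≤ (b-a)/2^n
|error| ≤ (9 - 3)/2^14 = 6/2^14
|error| ≤ 0.0003662109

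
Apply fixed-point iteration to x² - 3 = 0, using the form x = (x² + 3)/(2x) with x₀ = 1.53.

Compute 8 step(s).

Equation: x² - 3 = 0
Fixed-point form: x = (x² + 3)/(2x)
x₀ = 1.53

x_1 = g(1.530000) = 1.745392
x_2 = g(1.745392) = 1.732102
x_3 = g(1.732102) = 1.732051
x_4 = g(1.732051) = 1.732051
x_5 = g(1.732051) = 1.732051
x_6 = g(1.732051) = 1.732051
x_7 = g(1.732051) = 1.732051
x_8 = g(1.732051) = 1.732051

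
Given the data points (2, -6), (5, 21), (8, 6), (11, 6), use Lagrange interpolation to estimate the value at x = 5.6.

Lagrange interpolation formula:
P(x) = Σ yᵢ × Lᵢ(x)
where Lᵢ(x) = Π_{j≠i} (x - xⱼ)/(xᵢ - xⱼ)

L_0(5.6) = (5.6 - 5)/(2 - 5) × (5.6 - 8)/(2 - 8) × (5.6 - 11)/(2 - 11) = -0.048000
L_1(5.6) = (5.6 - 2)/(5 - 2) × (5.6 - 8)/(5 - 8) × (5.6 - 11)/(5 - 11) = 0.864000
L_2(5.6) = (5.6 - 2)/(8 - 2) × (5.6 - 5)/(8 - 5) × (5.6 - 11)/(8 - 11) = 0.216000
L_3(5.6) = (5.6 - 2)/(11 - 2) × (5.6 - 5)/(11 - 5) × (5.6 - 8)/(11 - 8) = -0.032000

P(5.6) = (-6)×L_0(5.6) + 21×L_1(5.6) + 6×L_2(5.6) + 6×L_3(5.6)
P(5.6) = 19.536000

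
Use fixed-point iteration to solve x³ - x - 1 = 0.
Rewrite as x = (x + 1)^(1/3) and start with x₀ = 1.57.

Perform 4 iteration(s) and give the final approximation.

Equation: x³ - x - 1 = 0
Fixed-point form: x = (x + 1)^(1/3)
x₀ = 1.57

x_1 = g(1.570000) = 1.369760
x_2 = g(1.369760) = 1.333219
x_3 = g(1.333219) = 1.326331
x_4 = g(1.326331) = 1.325024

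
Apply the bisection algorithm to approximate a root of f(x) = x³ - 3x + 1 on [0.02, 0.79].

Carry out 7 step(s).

f(x) = x³ - 3x + 1
Initial interval: [0.02, 0.79]

Iteration 1:
  c_1 = (0.020000 + 0.790000)/2 = 0.405000
  f(c_1) = f(0.405000) = -0.148570
  f(a) × f(c) < 0, new interval: [0.020000, 0.405000]
Iteration 2:
  c_2 = (0.020000 + 0.405000)/2 = 0.212500
  f(c_2) = f(0.212500) = 0.372096
  f(a) × f(c) ≥ 0, new interval: [0.212500, 0.405000]
Iteration 3:
  c_3 = (0.212500 + 0.405000)/2 = 0.308750
  f(c_3) = f(0.308750) = 0.103182
  f(a) × f(c) ≥ 0, new interval: [0.308750, 0.405000]
Iteration 4:
  c_4 = (0.308750 + 0.405000)/2 = 0.356875
  f(c_4) = f(0.356875) = -0.025173
  f(a) × f(c) < 0, new interval: [0.308750, 0.356875]
Iteration 5:
  c_5 = (0.308750 + 0.356875)/2 = 0.332813
  f(c_5) = f(0.332813) = 0.038426
  f(a) × f(c) ≥ 0, new interval: [0.332813, 0.356875]
Iteration 6:
  c_6 = (0.332813 + 0.356875)/2 = 0.344844
  f(c_6) = f(0.344844) = 0.006477
  f(a) × f(c) ≥ 0, new interval: [0.344844, 0.356875]
Iteration 7:
  c_7 = (0.344844 + 0.356875)/2 = 0.350859
  f(c_7) = f(0.350859) = -0.009387
  f(a) × f(c) < 0, new interval: [0.344844, 0.350859]

After 7 iteration(s), the approximation is c_7 = 0.350859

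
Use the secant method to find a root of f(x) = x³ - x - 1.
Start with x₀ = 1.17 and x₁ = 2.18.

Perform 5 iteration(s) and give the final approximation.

f(x) = x³ - x - 1
x₀ = 1.17, x₁ = 2.18

Secant formula: x_{n+1} = x_n - f(x_n)(x_n - x_{n-1})/(f(x_n) - f(x_{n-1}))

Iteration 1:
  f(1.170000) = -0.568387
  f(2.180000) = 7.180232
  x_2 = 2.180000 - 7.180232×(2.180000 - 1.170000)/(7.180232 - (-0.568387))
       = 1.244087
Iteration 2:
  f(2.180000) = 7.180232
  f(1.244087) = -0.318549
  x_3 = 1.244087 - (-0.318549)×(1.244087 - 2.180000)/(-0.318549 - 7.180232)
       = 1.283845
Iteration 3:
  f(1.244087) = -0.318549
  f(1.283845) = -0.167739
  x_4 = 1.283845 - (-0.167739)×(1.283845 - 1.244087)/(-0.167739 - (-0.318549))
       = 1.328065
Iteration 4:
  f(1.283845) = -0.167739
  f(1.328065) = 0.014320
  x_5 = 1.328065 - 0.014320×(1.328065 - 1.283845)/(0.014320 - (-0.167739))
       = 1.324587
Iteration 5:
  f(1.328065) = 0.014320
  f(1.324587) = -0.000558
  x_6 = 1.324587 - (-0.000558)×(1.324587 - 1.328065)/(-0.000558 - 0.014320)
       = 1.324718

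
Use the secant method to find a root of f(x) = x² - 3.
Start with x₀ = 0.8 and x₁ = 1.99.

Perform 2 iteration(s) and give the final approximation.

f(x) = x² - 3
x₀ = 0.8, x₁ = 1.99

Secant formula: x_{n+1} = x_n - f(x_n)(x_n - x_{n-1})/(f(x_n) - f(x_{n-1}))

Iteration 1:
  f(0.800000) = -2.360000
  f(1.990000) = 0.960100
  x_2 = 1.990000 - 0.960100×(1.990000 - 0.800000)/(0.960100 - (-2.360000))
       = 1.645878
Iteration 2:
  f(1.990000) = 0.960100
  f(1.645878) = -0.291085
  x_3 = 1.645878 - (-0.291085)×(1.645878 - 1.990000)/(-0.291085 - 0.960100)
       = 1.725937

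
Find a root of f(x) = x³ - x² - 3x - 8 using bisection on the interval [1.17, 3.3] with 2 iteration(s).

f(x) = x³ - x² - 3x - 8
Initial interval: [1.17, 3.3]

Iteration 1:
  c_1 = (1.170000 + 3.300000)/2 = 2.235000
  f(c_1) = f(2.235000) = -8.535897
  f(a) × f(c) ≥ 0, new interval: [2.235000, 3.300000]
Iteration 2:
  c_2 = (2.235000 + 3.300000)/2 = 2.767500
  f(c_2) = f(2.767500) = -2.765118
  f(a) × f(c) ≥ 0, new interval: [2.767500, 3.300000]

After 2 iteration(s), the approximation is c_2 = 2.767500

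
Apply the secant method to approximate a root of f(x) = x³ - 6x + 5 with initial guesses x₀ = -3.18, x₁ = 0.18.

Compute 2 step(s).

f(x) = x³ - 6x + 5
x₀ = -3.18, x₁ = 0.18

Secant formula: x_{n+1} = x_n - f(x_n)(x_n - x_{n-1})/(f(x_n) - f(x_{n-1}))

Iteration 1:
  f(-3.180000) = -8.077432
  f(0.180000) = 3.925832
  x_2 = 0.180000 - 3.925832×(0.180000 - (-3.180000))/(3.925832 - (-8.077432))
       = -0.918934
Iteration 2:
  f(0.180000) = 3.925832
  f(-0.918934) = 9.737620
  x_3 = -0.918934 - 9.737620×(-0.918934 - 0.180000)/(9.737620 - 3.925832)
       = 0.922324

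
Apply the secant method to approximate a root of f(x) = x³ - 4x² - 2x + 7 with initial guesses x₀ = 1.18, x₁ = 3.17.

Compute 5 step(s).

f(x) = x³ - 4x² - 2x + 7
x₀ = 1.18, x₁ = 3.17

Secant formula: x_{n+1} = x_n - f(x_n)(x_n - x_{n-1})/(f(x_n) - f(x_{n-1}))

Iteration 1:
  f(1.180000) = 0.713432
  f(3.170000) = -7.680587
  x_2 = 3.170000 - (-7.680587)×(3.170000 - 1.180000)/(-7.680587 - 0.713432)
       = 1.349136
Iteration 2:
  f(3.170000) = -7.680587
  f(1.349136) = -0.523289
  x_3 = 1.349136 - (-0.523289)×(1.349136 - 3.170000)/(-0.523289 - (-7.680587))
       = 1.216008
Iteration 3:
  f(1.349136) = -0.523289
  f(1.216008) = 0.451365
  x_4 = 1.216008 - 0.451365×(1.216008 - 1.349136)/(0.451365 - (-0.523289))
       = 1.277660
Iteration 4:
  f(1.216008) = 0.451365
  f(1.277660) = 0.000693
  x_5 = 1.277660 - 0.000693×(1.277660 - 1.216008)/(0.000693 - 0.451365)
       = 1.277755
Iteration 5:
  f(1.277660) = 0.000693
  f(1.277755) = -0.000001
  x_6 = 1.277755 - (-0.000001)×(1.277755 - 1.277660)/(-0.000001 - 0.000693)
       = 1.277754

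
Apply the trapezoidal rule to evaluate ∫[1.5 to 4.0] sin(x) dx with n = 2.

f(x) = sin(x)
a = 1.5, b = 4.0, n = 2
h = (b - a)/n = 1.250000

Trapezoidal rule: (h/2)[f(x₀) + 2f(x₁) + 2f(x₂) + ... + f(xₙ)]

x_0 = 1.5000, f(x_0) = 0.997495, coefficient = 1
x_1 = 2.7500, f(x_1) = 0.381661, coefficient = 2
x_2 = 4.0000, f(x_2) = -0.756802, coefficient = 1

I ≈ (1.250000/2) × 1.004014 = 0.627509
Exact value: 0.724381
Error: 0.096872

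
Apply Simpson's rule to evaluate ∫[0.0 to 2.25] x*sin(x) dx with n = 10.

f(x) = x*sin(x)
a = 0.0, b = 2.25, n = 10
h = (b - a)/n = 0.225000

Simpson's rule: (h/3)[f(x₀) + 4f(x₁) + 2f(x₂) + ... + f(xₙ)]

x_0 = 0.0000, f(x_0) = 0.000000, coefficient = 1
x_1 = 0.2250, f(x_1) = 0.050199, coefficient = 4
x_2 = 0.4500, f(x_2) = 0.195734, coefficient = 2
x_3 = 0.6750, f(x_3) = 0.421806, coefficient = 4
x_4 = 0.9000, f(x_4) = 0.704994, coefficient = 2
x_5 = 1.1250, f(x_5) = 1.015051, coefficient = 4
x_6 = 1.3500, f(x_6) = 1.317227, coefficient = 2
x_7 = 1.5750, f(x_7) = 1.574986, coefficient = 4
x_8 = 1.8000, f(x_8) = 1.752926, coefficient = 2
x_9 = 2.0250, f(x_9) = 1.819687, coefficient = 4
x_10 = 2.2500, f(x_10) = 1.750665, coefficient = 1

I ≈ (0.225000/3) × 29.219340 = 2.191451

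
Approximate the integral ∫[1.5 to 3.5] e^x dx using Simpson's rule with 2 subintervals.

f(x) = e^x
a = 1.5, b = 3.5, n = 2
h = (b - a)/n = 1.000000

Simpson's rule: (h/3)[f(x₀) + 4f(x₁) + 2f(x₂) + ... + f(xₙ)]

x_0 = 1.5000, f(x_0) = 4.481689, coefficient = 1
x_1 = 2.5000, f(x_1) = 12.182494, coefficient = 4
x_2 = 3.5000, f(x_2) = 33.115452, coefficient = 1

I ≈ (1.000000/3) × 86.327117 = 28.775706
Exact value: 28.633763
Error: 0.141943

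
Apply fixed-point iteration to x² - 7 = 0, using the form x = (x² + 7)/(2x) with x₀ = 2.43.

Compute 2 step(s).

Equation: x² - 7 = 0
Fixed-point form: x = (x² + 7)/(2x)
x₀ = 2.43

x_1 = g(2.430000) = 2.655329
x_2 = g(2.655329) = 2.645769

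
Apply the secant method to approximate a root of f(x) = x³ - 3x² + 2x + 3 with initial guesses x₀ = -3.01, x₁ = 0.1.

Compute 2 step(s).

f(x) = x³ - 3x² + 2x + 3
x₀ = -3.01, x₁ = 0.1

Secant formula: x_{n+1} = x_n - f(x_n)(x_n - x_{n-1})/(f(x_n) - f(x_{n-1}))

Iteration 1:
  f(-3.010000) = -57.471201
  f(0.100000) = 3.171000
  x_2 = 0.100000 - 3.171000×(0.100000 - (-3.010000))/(3.171000 - (-57.471201))
       = -0.062623
Iteration 2:
  f(0.100000) = 3.171000
  f(-0.062623) = 2.862744
  x_3 = -0.062623 - 2.862744×(-0.062623 - 0.100000)/(2.862744 - 3.171000)
       = -1.572885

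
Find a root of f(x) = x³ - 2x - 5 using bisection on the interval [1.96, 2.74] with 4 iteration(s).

f(x) = x³ - 2x - 5
Initial interval: [1.96, 2.74]

Iteration 1:
  c_1 = (1.960000 + 2.740000)/2 = 2.350000
  f(c_1) = f(2.350000) = 3.277875
  f(a) × f(c) < 0, new interval: [1.960000, 2.350000]
Iteration 2:
  c_2 = (1.960000 + 2.350000)/2 = 2.155000
  f(c_2) = f(2.155000) = 0.697874
  f(a) × f(c) < 0, new interval: [1.960000, 2.155000]
Iteration 3:
  c_3 = (1.960000 + 2.155000)/2 = 2.057500
  f(c_3) = f(2.057500) = -0.404972
  f(a) × f(c) ≥ 0, new interval: [2.057500, 2.155000]
Iteration 4:
  c_4 = (2.057500 + 2.155000)/2 = 2.106250
  f(c_4) = f(2.106250) = 0.131434
  f(a) × f(c) < 0, new interval: [2.057500, 2.106250]

After 4 iteration(s), the approximation is c_4 = 2.106250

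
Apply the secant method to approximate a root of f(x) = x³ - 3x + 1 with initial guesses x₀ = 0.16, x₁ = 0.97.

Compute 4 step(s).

f(x) = x³ - 3x + 1
x₀ = 0.16, x₁ = 0.97

Secant formula: x_{n+1} = x_n - f(x_n)(x_n - x_{n-1})/(f(x_n) - f(x_{n-1}))

Iteration 1:
  f(0.160000) = 0.524096
  f(0.970000) = -0.997327
  x_2 = 0.970000 - (-0.997327)×(0.970000 - 0.160000)/(-0.997327 - 0.524096)
       = 0.439027
Iteration 2:
  f(0.970000) = -0.997327
  f(0.439027) = -0.232460
  x_3 = 0.439027 - (-0.232460)×(0.439027 - 0.970000)/(-0.232460 - (-0.997327))
       = 0.277652
Iteration 3:
  f(0.439027) = -0.232460
  f(0.277652) = 0.188448
  x_4 = 0.277652 - 0.188448×(0.277652 - 0.439027)/(0.188448 - (-0.232460))
       = 0.349902
Iteration 4:
  f(0.277652) = 0.188448
  f(0.349902) = -0.006868
  x_5 = 0.349902 - (-0.006868)×(0.349902 - 0.277652)/(-0.006868 - 0.188448)
       = 0.347362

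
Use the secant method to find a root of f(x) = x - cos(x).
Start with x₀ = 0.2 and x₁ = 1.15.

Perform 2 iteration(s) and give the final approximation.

f(x) = x - cos(x)
x₀ = 0.2, x₁ = 1.15

Secant formula: x_{n+1} = x_n - f(x_n)(x_n - x_{n-1})/(f(x_n) - f(x_{n-1}))

Iteration 1:
  f(0.200000) = -0.780067
  f(1.150000) = 0.741513
  x_2 = 1.150000 - 0.741513×(1.150000 - 0.200000)/(0.741513 - (-0.780067))
       = 0.687036
Iteration 2:
  f(1.150000) = 0.741513
  f(0.687036) = -0.086094
  x_3 = 0.687036 - (-0.086094)×(0.687036 - 1.150000)/(-0.086094 - 0.741513)
       = 0.735197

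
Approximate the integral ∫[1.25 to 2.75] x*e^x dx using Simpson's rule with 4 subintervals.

f(x) = x*e^x
a = 1.25, b = 2.75, n = 4
h = (b - a)/n = 0.375000

Simpson's rule: (h/3)[f(x₀) + 4f(x₁) + 2f(x₂) + ... + f(xₙ)]

x_0 = 1.2500, f(x_0) = 4.362929, coefficient = 1
x_1 = 1.6250, f(x_1) = 8.252431, coefficient = 4
x_2 = 2.0000, f(x_2) = 14.778112, coefficient = 2
x_3 = 2.3750, f(x_3) = 25.533656, coefficient = 4
x_4 = 2.7500, f(x_4) = 43.017238, coefficient = 1

I ≈ (0.375000/3) × 212.080740 = 26.510092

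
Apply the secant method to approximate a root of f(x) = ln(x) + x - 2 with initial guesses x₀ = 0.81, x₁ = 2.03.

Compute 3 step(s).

f(x) = ln(x) + x - 2
x₀ = 0.81, x₁ = 2.03

Secant formula: x_{n+1} = x_n - f(x_n)(x_n - x_{n-1})/(f(x_n) - f(x_{n-1}))

Iteration 1:
  f(0.810000) = -1.400721
  f(2.030000) = 0.738036
  x_2 = 2.030000 - 0.738036×(2.030000 - 0.810000)/(0.738036 - (-1.400721))
       = 1.609006
Iteration 2:
  f(2.030000) = 0.738036
  f(1.609006) = 0.084623
  x_3 = 1.609006 - 0.084623×(1.609006 - 2.030000)/(0.084623 - 0.738036)
       = 1.554484
Iteration 3:
  f(1.609006) = 0.084623
  f(1.554484) = -0.004373
  x_4 = 1.554484 - (-0.004373)×(1.554484 - 1.609006)/(-0.004373 - 0.084623)
       = 1.557163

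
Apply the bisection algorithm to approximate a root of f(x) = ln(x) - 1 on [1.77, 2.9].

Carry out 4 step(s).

f(x) = ln(x) - 1
Initial interval: [1.77, 2.9]

Iteration 1:
  c_1 = (1.770000 + 2.900000)/2 = 2.335000
  f(c_1) = f(2.335000) = -0.151988
  f(a) × f(c) ≥ 0, new interval: [2.335000, 2.900000]
Iteration 2:
  c_2 = (2.335000 + 2.900000)/2 = 2.617500
  f(c_2) = f(2.617500) = -0.037780
  f(a) × f(c) ≥ 0, new interval: [2.617500, 2.900000]
Iteration 3:
  c_3 = (2.617500 + 2.900000)/2 = 2.758750
  f(c_3) = f(2.758750) = 0.014778
  f(a) × f(c) < 0, new interval: [2.617500, 2.758750]
Iteration 4:
  c_4 = (2.617500 + 2.758750)/2 = 2.688125
  f(c_4) = f(2.688125) = -0.011156
  f(a) × f(c) ≥ 0, new interval: [2.688125, 2.758750]

After 4 iteration(s), the approximation is c_4 = 2.688125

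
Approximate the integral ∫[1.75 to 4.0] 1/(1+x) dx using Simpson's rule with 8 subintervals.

f(x) = 1/(1+x)
a = 1.75, b = 4.0, n = 8
h = (b - a)/n = 0.281250

Simpson's rule: (h/3)[f(x₀) + 4f(x₁) + 2f(x₂) + ... + f(xₙ)]

x_0 = 1.7500, f(x_0) = 0.363636, coefficient = 1
x_1 = 2.0312, f(x_1) = 0.329897, coefficient = 4
x_2 = 2.3125, f(x_2) = 0.301887, coefficient = 2
x_3 = 2.5938, f(x_3) = 0.278261, coefficient = 4
x_4 = 2.8750, f(x_4) = 0.258065, coefficient = 2
x_5 = 3.1562, f(x_5) = 0.240602, coefficient = 4
x_6 = 3.4375, f(x_6) = 0.225352, coefficient = 2
x_7 = 3.7188, f(x_7) = 0.211921, coefficient = 4
x_8 = 4.0000, f(x_8) = 0.200000, coefficient = 1

I ≈ (0.281250/3) × 6.376962 = 0.597840
Exact value: 0.597837
Error: 0.000003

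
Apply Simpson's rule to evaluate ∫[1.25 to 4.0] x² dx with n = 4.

f(x) = x²
a = 1.25, b = 4.0, n = 4
h = (b - a)/n = 0.687500

Simpson's rule: (h/3)[f(x₀) + 4f(x₁) + 2f(x₂) + ... + f(xₙ)]

x_0 = 1.2500, f(x_0) = 1.562500, coefficient = 1
x_1 = 1.9375, f(x_1) = 3.753906, coefficient = 4
x_2 = 2.6250, f(x_2) = 6.890625, coefficient = 2
x_3 = 3.3125, f(x_3) = 10.972656, coefficient = 4
x_4 = 4.0000, f(x_4) = 16.000000, coefficient = 1

I ≈ (0.687500/3) × 90.250000 = 20.682292
Exact value: 20.682292
Error: 0.000000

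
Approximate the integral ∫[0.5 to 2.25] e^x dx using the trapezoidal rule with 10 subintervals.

f(x) = e^x
a = 0.5, b = 2.25, n = 10
h = (b - a)/n = 0.175000

Trapezoidal rule: (h/2)[f(x₀) + 2f(x₁) + 2f(x₂) + ... + f(xₙ)]

x_0 = 0.5000, f(x_0) = 1.648721, coefficient = 1
x_1 = 0.6750, f(x_1) = 1.964033, coefficient = 2
x_2 = 0.8500, f(x_2) = 2.339647, coefficient = 2
x_3 = 1.0250, f(x_3) = 2.787095, coefficient = 2
x_4 = 1.2000, f(x_4) = 3.320117, coefficient = 2
x_5 = 1.3750, f(x_5) = 3.955077, coefficient = 2
x_6 = 1.5500, f(x_6) = 4.711470, coefficient = 2
x_7 = 1.7250, f(x_7) = 5.612521, coefficient = 2
x_8 = 1.9000, f(x_8) = 6.685894, coefficient = 2
x_9 = 2.0750, f(x_9) = 7.964546, coefficient = 2
x_10 = 2.2500, f(x_10) = 9.487736, coefficient = 1

I ≈ (0.175000/2) × 89.817259 = 7.859010
Exact value: 7.839015
Error: 0.019996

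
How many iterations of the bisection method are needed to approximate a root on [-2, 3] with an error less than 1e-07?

We need (b-a)/2^n ≤ 1e-07
(3 - (-2))/2^n ≤ 1e-07
5/2^n ≤ 1e-07
2^n ≥ 50000000
n ≥ log₂(50000000) = 25.58
n ≥ 26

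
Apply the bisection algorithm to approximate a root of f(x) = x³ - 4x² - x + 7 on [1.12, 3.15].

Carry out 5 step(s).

f(x) = x³ - 4x² - x + 7
Initial interval: [1.12, 3.15]

Iteration 1:
  c_1 = (1.120000 + 3.150000)/2 = 2.135000
  f(c_1) = f(2.135000) = -3.636090
  f(a) × f(c) < 0, new interval: [1.120000, 2.135000]
Iteration 2:
  c_2 = (1.120000 + 2.135000)/2 = 1.627500
  f(c_2) = f(1.627500) = -0.911674
  f(a) × f(c) < 0, new interval: [1.120000, 1.627500]
Iteration 3:
  c_3 = (1.120000 + 1.627500)/2 = 1.373750
  f(c_3) = f(1.373750) = 0.670020
  f(a) × f(c) ≥ 0, new interval: [1.373750, 1.627500]
Iteration 4:
  c_4 = (1.373750 + 1.627500)/2 = 1.500625
  f(c_4) = f(1.500625) = -0.128906
  f(a) × f(c) < 0, new interval: [1.373750, 1.500625]
Iteration 5:
  c_5 = (1.373750 + 1.500625)/2 = 1.437187
  f(c_5) = f(1.437187) = 0.269303
  f(a) × f(c) ≥ 0, new interval: [1.437187, 1.500625]

After 5 iteration(s), the approximation is c_5 = 1.437187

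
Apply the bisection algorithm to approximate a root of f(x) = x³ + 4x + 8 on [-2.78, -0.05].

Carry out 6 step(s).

f(x) = x³ + 4x + 8
Initial interval: [-2.78, -0.05]

Iteration 1:
  c_1 = (-2.780000 + (-0.050000))/2 = -1.415000
  f(c_1) = f(-1.415000) = -0.493148
  f(a) × f(c) ≥ 0, new interval: [-1.415000, -0.050000]
Iteration 2:
  c_2 = (-1.415000 + (-0.050000))/2 = -0.732500
  f(c_2) = f(-0.732500) = 4.676973
  f(a) × f(c) < 0, new interval: [-1.415000, -0.732500]
Iteration 3:
  c_3 = (-1.415000 + (-0.732500))/2 = -1.073750
  f(c_3) = f(-1.073750) = 2.467032
  f(a) × f(c) < 0, new interval: [-1.415000, -1.073750]
Iteration 4:
  c_4 = (-1.415000 + (-1.073750))/2 = -1.244375
  f(c_4) = f(-1.244375) = 1.095624
  f(a) × f(c) < 0, new interval: [-1.415000, -1.244375]
Iteration 5:
  c_5 = (-1.415000 + (-1.244375))/2 = -1.329687
  f(c_5) = f(-1.329687) = 0.330271
  f(a) × f(c) < 0, new interval: [-1.415000, -1.329687]
Iteration 6:
  c_6 = (-1.415000 + (-1.329687))/2 = -1.372344
  f(c_6) = f(-1.372344) = -0.073948
  f(a) × f(c) ≥ 0, new interval: [-1.372344, -1.329687]

After 6 iteration(s), the approximation is c_6 = -1.372344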